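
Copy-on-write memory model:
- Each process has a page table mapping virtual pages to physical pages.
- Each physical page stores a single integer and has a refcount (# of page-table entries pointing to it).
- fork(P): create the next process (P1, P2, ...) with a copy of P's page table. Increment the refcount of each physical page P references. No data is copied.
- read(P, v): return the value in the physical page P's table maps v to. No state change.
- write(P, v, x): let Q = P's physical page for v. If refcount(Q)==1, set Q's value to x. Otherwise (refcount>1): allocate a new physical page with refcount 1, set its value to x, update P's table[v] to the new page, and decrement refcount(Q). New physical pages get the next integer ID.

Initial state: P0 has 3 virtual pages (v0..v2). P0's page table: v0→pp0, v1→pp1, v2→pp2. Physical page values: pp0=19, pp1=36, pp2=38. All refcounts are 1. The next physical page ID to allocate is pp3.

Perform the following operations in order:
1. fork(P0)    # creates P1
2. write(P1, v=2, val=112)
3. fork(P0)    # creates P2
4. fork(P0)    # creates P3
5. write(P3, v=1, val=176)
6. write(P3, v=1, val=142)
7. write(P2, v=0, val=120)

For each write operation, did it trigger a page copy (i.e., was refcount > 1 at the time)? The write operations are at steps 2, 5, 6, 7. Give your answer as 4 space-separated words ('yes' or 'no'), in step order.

Op 1: fork(P0) -> P1. 3 ppages; refcounts: pp0:2 pp1:2 pp2:2
Op 2: write(P1, v2, 112). refcount(pp2)=2>1 -> COPY to pp3. 4 ppages; refcounts: pp0:2 pp1:2 pp2:1 pp3:1
Op 3: fork(P0) -> P2. 4 ppages; refcounts: pp0:3 pp1:3 pp2:2 pp3:1
Op 4: fork(P0) -> P3. 4 ppages; refcounts: pp0:4 pp1:4 pp2:3 pp3:1
Op 5: write(P3, v1, 176). refcount(pp1)=4>1 -> COPY to pp4. 5 ppages; refcounts: pp0:4 pp1:3 pp2:3 pp3:1 pp4:1
Op 6: write(P3, v1, 142). refcount(pp4)=1 -> write in place. 5 ppages; refcounts: pp0:4 pp1:3 pp2:3 pp3:1 pp4:1
Op 7: write(P2, v0, 120). refcount(pp0)=4>1 -> COPY to pp5. 6 ppages; refcounts: pp0:3 pp1:3 pp2:3 pp3:1 pp4:1 pp5:1

yes yes no yes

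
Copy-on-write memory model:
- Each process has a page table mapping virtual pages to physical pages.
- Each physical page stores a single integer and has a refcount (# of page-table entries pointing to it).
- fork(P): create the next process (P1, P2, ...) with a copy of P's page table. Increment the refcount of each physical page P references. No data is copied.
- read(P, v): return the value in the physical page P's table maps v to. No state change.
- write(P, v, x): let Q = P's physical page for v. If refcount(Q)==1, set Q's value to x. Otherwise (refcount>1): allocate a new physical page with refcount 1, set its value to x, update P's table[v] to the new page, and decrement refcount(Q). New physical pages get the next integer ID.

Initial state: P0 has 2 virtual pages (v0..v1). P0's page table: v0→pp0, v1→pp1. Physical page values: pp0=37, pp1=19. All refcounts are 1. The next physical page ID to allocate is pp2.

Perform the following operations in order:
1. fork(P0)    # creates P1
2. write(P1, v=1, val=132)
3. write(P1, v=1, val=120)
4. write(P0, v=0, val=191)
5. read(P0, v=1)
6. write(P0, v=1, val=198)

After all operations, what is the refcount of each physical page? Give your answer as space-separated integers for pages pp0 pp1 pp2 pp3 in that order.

Answer: 1 1 1 1

Derivation:
Op 1: fork(P0) -> P1. 2 ppages; refcounts: pp0:2 pp1:2
Op 2: write(P1, v1, 132). refcount(pp1)=2>1 -> COPY to pp2. 3 ppages; refcounts: pp0:2 pp1:1 pp2:1
Op 3: write(P1, v1, 120). refcount(pp2)=1 -> write in place. 3 ppages; refcounts: pp0:2 pp1:1 pp2:1
Op 4: write(P0, v0, 191). refcount(pp0)=2>1 -> COPY to pp3. 4 ppages; refcounts: pp0:1 pp1:1 pp2:1 pp3:1
Op 5: read(P0, v1) -> 19. No state change.
Op 6: write(P0, v1, 198). refcount(pp1)=1 -> write in place. 4 ppages; refcounts: pp0:1 pp1:1 pp2:1 pp3:1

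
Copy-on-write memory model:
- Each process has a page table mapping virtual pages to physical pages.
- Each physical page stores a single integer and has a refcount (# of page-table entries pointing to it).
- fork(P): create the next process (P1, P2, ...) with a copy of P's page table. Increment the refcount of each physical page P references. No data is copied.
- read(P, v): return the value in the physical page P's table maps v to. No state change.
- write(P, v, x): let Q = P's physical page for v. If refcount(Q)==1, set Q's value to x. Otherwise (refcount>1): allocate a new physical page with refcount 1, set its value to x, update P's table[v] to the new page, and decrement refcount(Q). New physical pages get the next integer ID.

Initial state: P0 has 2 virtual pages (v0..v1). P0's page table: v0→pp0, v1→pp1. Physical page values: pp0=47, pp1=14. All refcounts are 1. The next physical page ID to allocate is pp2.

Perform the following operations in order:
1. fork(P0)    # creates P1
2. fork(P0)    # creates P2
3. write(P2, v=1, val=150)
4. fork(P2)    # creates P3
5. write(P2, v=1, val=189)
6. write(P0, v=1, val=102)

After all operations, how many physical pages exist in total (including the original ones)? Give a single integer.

Op 1: fork(P0) -> P1. 2 ppages; refcounts: pp0:2 pp1:2
Op 2: fork(P0) -> P2. 2 ppages; refcounts: pp0:3 pp1:3
Op 3: write(P2, v1, 150). refcount(pp1)=3>1 -> COPY to pp2. 3 ppages; refcounts: pp0:3 pp1:2 pp2:1
Op 4: fork(P2) -> P3. 3 ppages; refcounts: pp0:4 pp1:2 pp2:2
Op 5: write(P2, v1, 189). refcount(pp2)=2>1 -> COPY to pp3. 4 ppages; refcounts: pp0:4 pp1:2 pp2:1 pp3:1
Op 6: write(P0, v1, 102). refcount(pp1)=2>1 -> COPY to pp4. 5 ppages; refcounts: pp0:4 pp1:1 pp2:1 pp3:1 pp4:1

Answer: 5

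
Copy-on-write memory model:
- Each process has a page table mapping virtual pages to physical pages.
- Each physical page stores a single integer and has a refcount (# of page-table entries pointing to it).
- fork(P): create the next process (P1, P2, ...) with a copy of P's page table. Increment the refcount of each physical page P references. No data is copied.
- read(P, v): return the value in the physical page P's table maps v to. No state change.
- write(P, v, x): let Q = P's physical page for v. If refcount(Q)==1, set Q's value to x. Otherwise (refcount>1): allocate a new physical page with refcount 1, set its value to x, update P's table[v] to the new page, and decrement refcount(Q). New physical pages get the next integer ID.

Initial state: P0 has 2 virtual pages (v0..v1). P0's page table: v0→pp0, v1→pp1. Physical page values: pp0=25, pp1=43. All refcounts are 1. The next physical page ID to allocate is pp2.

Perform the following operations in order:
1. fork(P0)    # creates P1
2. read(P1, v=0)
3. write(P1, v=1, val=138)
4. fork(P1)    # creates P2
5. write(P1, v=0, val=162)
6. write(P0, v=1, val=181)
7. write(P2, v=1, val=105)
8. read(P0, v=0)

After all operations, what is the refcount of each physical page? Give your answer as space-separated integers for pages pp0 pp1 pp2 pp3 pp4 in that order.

Op 1: fork(P0) -> P1. 2 ppages; refcounts: pp0:2 pp1:2
Op 2: read(P1, v0) -> 25. No state change.
Op 3: write(P1, v1, 138). refcount(pp1)=2>1 -> COPY to pp2. 3 ppages; refcounts: pp0:2 pp1:1 pp2:1
Op 4: fork(P1) -> P2. 3 ppages; refcounts: pp0:3 pp1:1 pp2:2
Op 5: write(P1, v0, 162). refcount(pp0)=3>1 -> COPY to pp3. 4 ppages; refcounts: pp0:2 pp1:1 pp2:2 pp3:1
Op 6: write(P0, v1, 181). refcount(pp1)=1 -> write in place. 4 ppages; refcounts: pp0:2 pp1:1 pp2:2 pp3:1
Op 7: write(P2, v1, 105). refcount(pp2)=2>1 -> COPY to pp4. 5 ppages; refcounts: pp0:2 pp1:1 pp2:1 pp3:1 pp4:1
Op 8: read(P0, v0) -> 25. No state change.

Answer: 2 1 1 1 1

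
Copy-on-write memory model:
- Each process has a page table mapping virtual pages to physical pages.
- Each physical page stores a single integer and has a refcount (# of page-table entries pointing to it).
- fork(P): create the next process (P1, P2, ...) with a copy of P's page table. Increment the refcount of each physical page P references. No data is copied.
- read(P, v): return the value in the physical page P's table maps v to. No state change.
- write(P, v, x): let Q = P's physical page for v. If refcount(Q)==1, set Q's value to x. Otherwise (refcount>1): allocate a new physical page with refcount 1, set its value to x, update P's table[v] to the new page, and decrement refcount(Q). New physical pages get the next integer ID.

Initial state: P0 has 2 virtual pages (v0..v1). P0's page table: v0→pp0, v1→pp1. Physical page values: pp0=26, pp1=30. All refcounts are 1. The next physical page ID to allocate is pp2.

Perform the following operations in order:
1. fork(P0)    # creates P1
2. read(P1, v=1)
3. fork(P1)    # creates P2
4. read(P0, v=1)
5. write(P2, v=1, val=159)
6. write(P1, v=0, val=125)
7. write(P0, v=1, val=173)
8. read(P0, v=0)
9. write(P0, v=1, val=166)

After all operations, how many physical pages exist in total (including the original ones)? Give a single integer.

Answer: 5

Derivation:
Op 1: fork(P0) -> P1. 2 ppages; refcounts: pp0:2 pp1:2
Op 2: read(P1, v1) -> 30. No state change.
Op 3: fork(P1) -> P2. 2 ppages; refcounts: pp0:3 pp1:3
Op 4: read(P0, v1) -> 30. No state change.
Op 5: write(P2, v1, 159). refcount(pp1)=3>1 -> COPY to pp2. 3 ppages; refcounts: pp0:3 pp1:2 pp2:1
Op 6: write(P1, v0, 125). refcount(pp0)=3>1 -> COPY to pp3. 4 ppages; refcounts: pp0:2 pp1:2 pp2:1 pp3:1
Op 7: write(P0, v1, 173). refcount(pp1)=2>1 -> COPY to pp4. 5 ppages; refcounts: pp0:2 pp1:1 pp2:1 pp3:1 pp4:1
Op 8: read(P0, v0) -> 26. No state change.
Op 9: write(P0, v1, 166). refcount(pp4)=1 -> write in place. 5 ppages; refcounts: pp0:2 pp1:1 pp2:1 pp3:1 pp4:1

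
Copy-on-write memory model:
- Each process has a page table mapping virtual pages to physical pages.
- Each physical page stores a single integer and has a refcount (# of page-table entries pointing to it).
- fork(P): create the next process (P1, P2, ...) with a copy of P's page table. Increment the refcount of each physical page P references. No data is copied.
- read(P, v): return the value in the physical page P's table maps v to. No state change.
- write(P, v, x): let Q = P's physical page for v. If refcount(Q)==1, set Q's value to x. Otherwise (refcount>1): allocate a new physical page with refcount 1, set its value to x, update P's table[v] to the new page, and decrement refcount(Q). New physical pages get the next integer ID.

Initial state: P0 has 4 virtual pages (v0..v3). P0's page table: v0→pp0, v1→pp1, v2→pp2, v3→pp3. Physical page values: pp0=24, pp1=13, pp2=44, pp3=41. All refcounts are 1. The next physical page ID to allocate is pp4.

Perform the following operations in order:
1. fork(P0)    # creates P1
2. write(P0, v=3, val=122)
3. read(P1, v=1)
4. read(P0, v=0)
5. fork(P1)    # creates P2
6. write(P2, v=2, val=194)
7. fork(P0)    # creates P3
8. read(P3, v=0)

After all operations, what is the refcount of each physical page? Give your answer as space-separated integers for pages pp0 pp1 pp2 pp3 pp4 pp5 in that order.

Answer: 4 4 3 2 2 1

Derivation:
Op 1: fork(P0) -> P1. 4 ppages; refcounts: pp0:2 pp1:2 pp2:2 pp3:2
Op 2: write(P0, v3, 122). refcount(pp3)=2>1 -> COPY to pp4. 5 ppages; refcounts: pp0:2 pp1:2 pp2:2 pp3:1 pp4:1
Op 3: read(P1, v1) -> 13. No state change.
Op 4: read(P0, v0) -> 24. No state change.
Op 5: fork(P1) -> P2. 5 ppages; refcounts: pp0:3 pp1:3 pp2:3 pp3:2 pp4:1
Op 6: write(P2, v2, 194). refcount(pp2)=3>1 -> COPY to pp5. 6 ppages; refcounts: pp0:3 pp1:3 pp2:2 pp3:2 pp4:1 pp5:1
Op 7: fork(P0) -> P3. 6 ppages; refcounts: pp0:4 pp1:4 pp2:3 pp3:2 pp4:2 pp5:1
Op 8: read(P3, v0) -> 24. No state change.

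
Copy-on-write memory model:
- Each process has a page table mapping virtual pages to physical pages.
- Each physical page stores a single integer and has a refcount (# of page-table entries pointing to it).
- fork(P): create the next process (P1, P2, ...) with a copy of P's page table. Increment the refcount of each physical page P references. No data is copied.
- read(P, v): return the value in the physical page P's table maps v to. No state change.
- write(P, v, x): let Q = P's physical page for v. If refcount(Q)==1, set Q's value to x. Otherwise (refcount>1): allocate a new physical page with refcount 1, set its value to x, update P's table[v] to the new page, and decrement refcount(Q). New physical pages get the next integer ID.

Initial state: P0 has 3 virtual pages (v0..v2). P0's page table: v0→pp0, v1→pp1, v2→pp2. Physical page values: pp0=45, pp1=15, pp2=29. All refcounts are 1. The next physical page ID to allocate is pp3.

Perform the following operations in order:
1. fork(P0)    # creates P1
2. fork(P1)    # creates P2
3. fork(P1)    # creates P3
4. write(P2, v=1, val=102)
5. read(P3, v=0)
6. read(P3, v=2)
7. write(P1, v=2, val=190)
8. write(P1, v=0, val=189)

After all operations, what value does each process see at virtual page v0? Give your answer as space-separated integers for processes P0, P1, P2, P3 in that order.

Answer: 45 189 45 45

Derivation:
Op 1: fork(P0) -> P1. 3 ppages; refcounts: pp0:2 pp1:2 pp2:2
Op 2: fork(P1) -> P2. 3 ppages; refcounts: pp0:3 pp1:3 pp2:3
Op 3: fork(P1) -> P3. 3 ppages; refcounts: pp0:4 pp1:4 pp2:4
Op 4: write(P2, v1, 102). refcount(pp1)=4>1 -> COPY to pp3. 4 ppages; refcounts: pp0:4 pp1:3 pp2:4 pp3:1
Op 5: read(P3, v0) -> 45. No state change.
Op 6: read(P3, v2) -> 29. No state change.
Op 7: write(P1, v2, 190). refcount(pp2)=4>1 -> COPY to pp4. 5 ppages; refcounts: pp0:4 pp1:3 pp2:3 pp3:1 pp4:1
Op 8: write(P1, v0, 189). refcount(pp0)=4>1 -> COPY to pp5. 6 ppages; refcounts: pp0:3 pp1:3 pp2:3 pp3:1 pp4:1 pp5:1
P0: v0 -> pp0 = 45
P1: v0 -> pp5 = 189
P2: v0 -> pp0 = 45
P3: v0 -> pp0 = 45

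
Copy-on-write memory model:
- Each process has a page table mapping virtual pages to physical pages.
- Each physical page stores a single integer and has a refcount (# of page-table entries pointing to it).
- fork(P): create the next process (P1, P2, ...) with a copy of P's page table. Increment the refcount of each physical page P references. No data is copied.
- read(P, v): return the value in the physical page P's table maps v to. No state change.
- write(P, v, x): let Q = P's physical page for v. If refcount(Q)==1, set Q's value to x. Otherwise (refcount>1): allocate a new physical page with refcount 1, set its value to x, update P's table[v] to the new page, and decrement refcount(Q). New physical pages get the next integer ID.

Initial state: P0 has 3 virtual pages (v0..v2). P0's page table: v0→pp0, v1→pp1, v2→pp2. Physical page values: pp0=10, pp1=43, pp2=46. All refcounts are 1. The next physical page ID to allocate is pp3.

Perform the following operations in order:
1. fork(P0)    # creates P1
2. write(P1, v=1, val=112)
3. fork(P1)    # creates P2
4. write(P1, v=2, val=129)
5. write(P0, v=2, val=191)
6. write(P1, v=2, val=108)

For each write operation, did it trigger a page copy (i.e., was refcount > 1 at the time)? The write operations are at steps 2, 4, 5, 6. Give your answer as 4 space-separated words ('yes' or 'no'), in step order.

Op 1: fork(P0) -> P1. 3 ppages; refcounts: pp0:2 pp1:2 pp2:2
Op 2: write(P1, v1, 112). refcount(pp1)=2>1 -> COPY to pp3. 4 ppages; refcounts: pp0:2 pp1:1 pp2:2 pp3:1
Op 3: fork(P1) -> P2. 4 ppages; refcounts: pp0:3 pp1:1 pp2:3 pp3:2
Op 4: write(P1, v2, 129). refcount(pp2)=3>1 -> COPY to pp4. 5 ppages; refcounts: pp0:3 pp1:1 pp2:2 pp3:2 pp4:1
Op 5: write(P0, v2, 191). refcount(pp2)=2>1 -> COPY to pp5. 6 ppages; refcounts: pp0:3 pp1:1 pp2:1 pp3:2 pp4:1 pp5:1
Op 6: write(P1, v2, 108). refcount(pp4)=1 -> write in place. 6 ppages; refcounts: pp0:3 pp1:1 pp2:1 pp3:2 pp4:1 pp5:1

yes yes yes no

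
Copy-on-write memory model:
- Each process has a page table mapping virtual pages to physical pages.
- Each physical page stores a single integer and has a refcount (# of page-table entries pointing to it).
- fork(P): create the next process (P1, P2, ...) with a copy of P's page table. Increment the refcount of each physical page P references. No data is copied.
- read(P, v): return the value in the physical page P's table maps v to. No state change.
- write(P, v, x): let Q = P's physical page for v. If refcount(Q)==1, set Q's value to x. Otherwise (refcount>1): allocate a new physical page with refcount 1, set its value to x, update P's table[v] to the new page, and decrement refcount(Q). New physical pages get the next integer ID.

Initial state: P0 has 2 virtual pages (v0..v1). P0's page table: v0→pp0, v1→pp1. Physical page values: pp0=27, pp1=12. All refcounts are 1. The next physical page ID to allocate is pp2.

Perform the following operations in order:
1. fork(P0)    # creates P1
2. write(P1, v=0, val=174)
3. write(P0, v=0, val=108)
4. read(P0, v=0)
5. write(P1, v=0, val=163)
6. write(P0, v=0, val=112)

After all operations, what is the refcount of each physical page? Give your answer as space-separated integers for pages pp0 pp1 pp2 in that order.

Op 1: fork(P0) -> P1. 2 ppages; refcounts: pp0:2 pp1:2
Op 2: write(P1, v0, 174). refcount(pp0)=2>1 -> COPY to pp2. 3 ppages; refcounts: pp0:1 pp1:2 pp2:1
Op 3: write(P0, v0, 108). refcount(pp0)=1 -> write in place. 3 ppages; refcounts: pp0:1 pp1:2 pp2:1
Op 4: read(P0, v0) -> 108. No state change.
Op 5: write(P1, v0, 163). refcount(pp2)=1 -> write in place. 3 ppages; refcounts: pp0:1 pp1:2 pp2:1
Op 6: write(P0, v0, 112). refcount(pp0)=1 -> write in place. 3 ppages; refcounts: pp0:1 pp1:2 pp2:1

Answer: 1 2 1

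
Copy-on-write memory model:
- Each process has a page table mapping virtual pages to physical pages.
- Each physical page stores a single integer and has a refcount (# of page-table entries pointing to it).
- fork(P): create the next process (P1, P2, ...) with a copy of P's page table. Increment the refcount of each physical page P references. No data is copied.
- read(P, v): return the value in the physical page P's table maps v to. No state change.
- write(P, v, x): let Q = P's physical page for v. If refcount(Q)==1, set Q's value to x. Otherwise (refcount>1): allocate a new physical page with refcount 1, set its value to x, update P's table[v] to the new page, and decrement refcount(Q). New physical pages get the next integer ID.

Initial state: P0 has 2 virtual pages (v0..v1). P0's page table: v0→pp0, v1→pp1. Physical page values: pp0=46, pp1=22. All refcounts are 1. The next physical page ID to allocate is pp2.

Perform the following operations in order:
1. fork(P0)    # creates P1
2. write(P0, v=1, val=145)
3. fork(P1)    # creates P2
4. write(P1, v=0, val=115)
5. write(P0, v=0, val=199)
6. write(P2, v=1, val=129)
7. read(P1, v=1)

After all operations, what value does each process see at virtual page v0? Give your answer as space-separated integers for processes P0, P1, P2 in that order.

Op 1: fork(P0) -> P1. 2 ppages; refcounts: pp0:2 pp1:2
Op 2: write(P0, v1, 145). refcount(pp1)=2>1 -> COPY to pp2. 3 ppages; refcounts: pp0:2 pp1:1 pp2:1
Op 3: fork(P1) -> P2. 3 ppages; refcounts: pp0:3 pp1:2 pp2:1
Op 4: write(P1, v0, 115). refcount(pp0)=3>1 -> COPY to pp3. 4 ppages; refcounts: pp0:2 pp1:2 pp2:1 pp3:1
Op 5: write(P0, v0, 199). refcount(pp0)=2>1 -> COPY to pp4. 5 ppages; refcounts: pp0:1 pp1:2 pp2:1 pp3:1 pp4:1
Op 6: write(P2, v1, 129). refcount(pp1)=2>1 -> COPY to pp5. 6 ppages; refcounts: pp0:1 pp1:1 pp2:1 pp3:1 pp4:1 pp5:1
Op 7: read(P1, v1) -> 22. No state change.
P0: v0 -> pp4 = 199
P1: v0 -> pp3 = 115
P2: v0 -> pp0 = 46

Answer: 199 115 46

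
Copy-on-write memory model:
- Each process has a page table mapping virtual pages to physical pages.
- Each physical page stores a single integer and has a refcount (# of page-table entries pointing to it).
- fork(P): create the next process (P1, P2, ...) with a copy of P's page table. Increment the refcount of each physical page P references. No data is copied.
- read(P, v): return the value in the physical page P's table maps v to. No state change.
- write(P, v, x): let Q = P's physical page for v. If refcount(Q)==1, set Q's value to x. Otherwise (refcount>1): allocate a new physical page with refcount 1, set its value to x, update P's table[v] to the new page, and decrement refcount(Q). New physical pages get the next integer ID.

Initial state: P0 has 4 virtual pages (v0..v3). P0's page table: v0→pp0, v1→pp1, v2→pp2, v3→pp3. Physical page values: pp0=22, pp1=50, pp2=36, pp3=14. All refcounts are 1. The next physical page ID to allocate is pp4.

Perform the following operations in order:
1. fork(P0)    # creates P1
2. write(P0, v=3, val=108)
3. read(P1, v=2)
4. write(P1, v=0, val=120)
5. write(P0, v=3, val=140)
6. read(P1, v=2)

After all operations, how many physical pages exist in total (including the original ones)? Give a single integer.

Answer: 6

Derivation:
Op 1: fork(P0) -> P1. 4 ppages; refcounts: pp0:2 pp1:2 pp2:2 pp3:2
Op 2: write(P0, v3, 108). refcount(pp3)=2>1 -> COPY to pp4. 5 ppages; refcounts: pp0:2 pp1:2 pp2:2 pp3:1 pp4:1
Op 3: read(P1, v2) -> 36. No state change.
Op 4: write(P1, v0, 120). refcount(pp0)=2>1 -> COPY to pp5. 6 ppages; refcounts: pp0:1 pp1:2 pp2:2 pp3:1 pp4:1 pp5:1
Op 5: write(P0, v3, 140). refcount(pp4)=1 -> write in place. 6 ppages; refcounts: pp0:1 pp1:2 pp2:2 pp3:1 pp4:1 pp5:1
Op 6: read(P1, v2) -> 36. No state change.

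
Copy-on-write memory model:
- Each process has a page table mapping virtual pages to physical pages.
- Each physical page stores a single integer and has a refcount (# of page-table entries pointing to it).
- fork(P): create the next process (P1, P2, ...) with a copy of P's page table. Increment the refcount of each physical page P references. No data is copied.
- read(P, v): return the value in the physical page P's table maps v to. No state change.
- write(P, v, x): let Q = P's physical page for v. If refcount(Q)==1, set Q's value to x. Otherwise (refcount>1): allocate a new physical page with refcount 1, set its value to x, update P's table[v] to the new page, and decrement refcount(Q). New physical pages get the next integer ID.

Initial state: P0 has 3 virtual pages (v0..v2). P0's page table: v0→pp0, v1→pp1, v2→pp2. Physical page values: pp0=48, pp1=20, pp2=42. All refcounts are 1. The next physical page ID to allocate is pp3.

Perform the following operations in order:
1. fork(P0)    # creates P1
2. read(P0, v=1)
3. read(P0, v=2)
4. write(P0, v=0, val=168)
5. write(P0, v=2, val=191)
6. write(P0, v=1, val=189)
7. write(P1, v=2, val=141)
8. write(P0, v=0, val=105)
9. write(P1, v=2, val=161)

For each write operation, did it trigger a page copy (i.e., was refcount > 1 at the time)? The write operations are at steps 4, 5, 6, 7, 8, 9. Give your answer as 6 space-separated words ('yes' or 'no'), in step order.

Op 1: fork(P0) -> P1. 3 ppages; refcounts: pp0:2 pp1:2 pp2:2
Op 2: read(P0, v1) -> 20. No state change.
Op 3: read(P0, v2) -> 42. No state change.
Op 4: write(P0, v0, 168). refcount(pp0)=2>1 -> COPY to pp3. 4 ppages; refcounts: pp0:1 pp1:2 pp2:2 pp3:1
Op 5: write(P0, v2, 191). refcount(pp2)=2>1 -> COPY to pp4. 5 ppages; refcounts: pp0:1 pp1:2 pp2:1 pp3:1 pp4:1
Op 6: write(P0, v1, 189). refcount(pp1)=2>1 -> COPY to pp5. 6 ppages; refcounts: pp0:1 pp1:1 pp2:1 pp3:1 pp4:1 pp5:1
Op 7: write(P1, v2, 141). refcount(pp2)=1 -> write in place. 6 ppages; refcounts: pp0:1 pp1:1 pp2:1 pp3:1 pp4:1 pp5:1
Op 8: write(P0, v0, 105). refcount(pp3)=1 -> write in place. 6 ppages; refcounts: pp0:1 pp1:1 pp2:1 pp3:1 pp4:1 pp5:1
Op 9: write(P1, v2, 161). refcount(pp2)=1 -> write in place. 6 ppages; refcounts: pp0:1 pp1:1 pp2:1 pp3:1 pp4:1 pp5:1

yes yes yes no no no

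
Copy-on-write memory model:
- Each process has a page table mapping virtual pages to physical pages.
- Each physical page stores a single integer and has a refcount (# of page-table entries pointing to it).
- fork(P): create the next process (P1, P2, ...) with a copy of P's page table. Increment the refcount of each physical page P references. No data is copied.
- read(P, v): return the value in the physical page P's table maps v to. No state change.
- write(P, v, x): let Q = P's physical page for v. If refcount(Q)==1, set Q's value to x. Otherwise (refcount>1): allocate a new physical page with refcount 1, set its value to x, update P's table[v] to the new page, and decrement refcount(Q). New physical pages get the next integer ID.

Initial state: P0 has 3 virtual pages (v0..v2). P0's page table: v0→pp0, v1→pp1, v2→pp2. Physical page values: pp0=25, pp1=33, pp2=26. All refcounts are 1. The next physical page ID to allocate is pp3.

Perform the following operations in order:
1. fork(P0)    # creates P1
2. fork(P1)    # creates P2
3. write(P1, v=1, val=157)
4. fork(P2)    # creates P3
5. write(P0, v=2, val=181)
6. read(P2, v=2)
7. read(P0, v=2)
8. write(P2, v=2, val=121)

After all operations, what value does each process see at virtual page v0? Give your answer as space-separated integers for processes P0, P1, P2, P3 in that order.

Op 1: fork(P0) -> P1. 3 ppages; refcounts: pp0:2 pp1:2 pp2:2
Op 2: fork(P1) -> P2. 3 ppages; refcounts: pp0:3 pp1:3 pp2:3
Op 3: write(P1, v1, 157). refcount(pp1)=3>1 -> COPY to pp3. 4 ppages; refcounts: pp0:3 pp1:2 pp2:3 pp3:1
Op 4: fork(P2) -> P3. 4 ppages; refcounts: pp0:4 pp1:3 pp2:4 pp3:1
Op 5: write(P0, v2, 181). refcount(pp2)=4>1 -> COPY to pp4. 5 ppages; refcounts: pp0:4 pp1:3 pp2:3 pp3:1 pp4:1
Op 6: read(P2, v2) -> 26. No state change.
Op 7: read(P0, v2) -> 181. No state change.
Op 8: write(P2, v2, 121). refcount(pp2)=3>1 -> COPY to pp5. 6 ppages; refcounts: pp0:4 pp1:3 pp2:2 pp3:1 pp4:1 pp5:1
P0: v0 -> pp0 = 25
P1: v0 -> pp0 = 25
P2: v0 -> pp0 = 25
P3: v0 -> pp0 = 25

Answer: 25 25 25 25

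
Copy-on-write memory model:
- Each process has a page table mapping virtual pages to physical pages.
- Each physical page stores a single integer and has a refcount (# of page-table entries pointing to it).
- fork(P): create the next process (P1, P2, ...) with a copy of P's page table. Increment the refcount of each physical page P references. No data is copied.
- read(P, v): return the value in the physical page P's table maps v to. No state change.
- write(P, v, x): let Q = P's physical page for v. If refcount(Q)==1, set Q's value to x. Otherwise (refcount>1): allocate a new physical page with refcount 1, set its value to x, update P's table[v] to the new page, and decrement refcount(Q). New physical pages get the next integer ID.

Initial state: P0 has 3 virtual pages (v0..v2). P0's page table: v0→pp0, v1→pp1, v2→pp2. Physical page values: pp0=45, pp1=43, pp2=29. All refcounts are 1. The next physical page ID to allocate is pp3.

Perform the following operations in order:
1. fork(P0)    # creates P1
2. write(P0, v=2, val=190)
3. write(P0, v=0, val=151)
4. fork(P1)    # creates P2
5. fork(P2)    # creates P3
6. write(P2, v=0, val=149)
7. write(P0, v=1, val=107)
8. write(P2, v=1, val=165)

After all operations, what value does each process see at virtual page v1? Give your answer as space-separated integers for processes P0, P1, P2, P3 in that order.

Op 1: fork(P0) -> P1. 3 ppages; refcounts: pp0:2 pp1:2 pp2:2
Op 2: write(P0, v2, 190). refcount(pp2)=2>1 -> COPY to pp3. 4 ppages; refcounts: pp0:2 pp1:2 pp2:1 pp3:1
Op 3: write(P0, v0, 151). refcount(pp0)=2>1 -> COPY to pp4. 5 ppages; refcounts: pp0:1 pp1:2 pp2:1 pp3:1 pp4:1
Op 4: fork(P1) -> P2. 5 ppages; refcounts: pp0:2 pp1:3 pp2:2 pp3:1 pp4:1
Op 5: fork(P2) -> P3. 5 ppages; refcounts: pp0:3 pp1:4 pp2:3 pp3:1 pp4:1
Op 6: write(P2, v0, 149). refcount(pp0)=3>1 -> COPY to pp5. 6 ppages; refcounts: pp0:2 pp1:4 pp2:3 pp3:1 pp4:1 pp5:1
Op 7: write(P0, v1, 107). refcount(pp1)=4>1 -> COPY to pp6. 7 ppages; refcounts: pp0:2 pp1:3 pp2:3 pp3:1 pp4:1 pp5:1 pp6:1
Op 8: write(P2, v1, 165). refcount(pp1)=3>1 -> COPY to pp7. 8 ppages; refcounts: pp0:2 pp1:2 pp2:3 pp3:1 pp4:1 pp5:1 pp6:1 pp7:1
P0: v1 -> pp6 = 107
P1: v1 -> pp1 = 43
P2: v1 -> pp7 = 165
P3: v1 -> pp1 = 43

Answer: 107 43 165 43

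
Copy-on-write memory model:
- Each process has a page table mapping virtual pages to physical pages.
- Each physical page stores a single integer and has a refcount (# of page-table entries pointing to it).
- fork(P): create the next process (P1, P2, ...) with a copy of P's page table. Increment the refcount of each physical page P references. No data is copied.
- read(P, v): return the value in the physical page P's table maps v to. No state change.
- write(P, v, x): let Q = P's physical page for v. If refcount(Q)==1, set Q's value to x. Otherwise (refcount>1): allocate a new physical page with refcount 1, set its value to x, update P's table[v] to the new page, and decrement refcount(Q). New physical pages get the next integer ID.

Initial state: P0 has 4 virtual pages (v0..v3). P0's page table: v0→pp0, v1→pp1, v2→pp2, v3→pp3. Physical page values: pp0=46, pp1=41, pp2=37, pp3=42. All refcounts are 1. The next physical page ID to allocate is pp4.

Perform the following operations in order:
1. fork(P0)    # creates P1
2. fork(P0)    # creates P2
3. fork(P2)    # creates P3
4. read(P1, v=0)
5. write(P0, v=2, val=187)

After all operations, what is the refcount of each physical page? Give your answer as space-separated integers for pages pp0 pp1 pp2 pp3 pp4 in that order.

Answer: 4 4 3 4 1

Derivation:
Op 1: fork(P0) -> P1. 4 ppages; refcounts: pp0:2 pp1:2 pp2:2 pp3:2
Op 2: fork(P0) -> P2. 4 ppages; refcounts: pp0:3 pp1:3 pp2:3 pp3:3
Op 3: fork(P2) -> P3. 4 ppages; refcounts: pp0:4 pp1:4 pp2:4 pp3:4
Op 4: read(P1, v0) -> 46. No state change.
Op 5: write(P0, v2, 187). refcount(pp2)=4>1 -> COPY to pp4. 5 ppages; refcounts: pp0:4 pp1:4 pp2:3 pp3:4 pp4:1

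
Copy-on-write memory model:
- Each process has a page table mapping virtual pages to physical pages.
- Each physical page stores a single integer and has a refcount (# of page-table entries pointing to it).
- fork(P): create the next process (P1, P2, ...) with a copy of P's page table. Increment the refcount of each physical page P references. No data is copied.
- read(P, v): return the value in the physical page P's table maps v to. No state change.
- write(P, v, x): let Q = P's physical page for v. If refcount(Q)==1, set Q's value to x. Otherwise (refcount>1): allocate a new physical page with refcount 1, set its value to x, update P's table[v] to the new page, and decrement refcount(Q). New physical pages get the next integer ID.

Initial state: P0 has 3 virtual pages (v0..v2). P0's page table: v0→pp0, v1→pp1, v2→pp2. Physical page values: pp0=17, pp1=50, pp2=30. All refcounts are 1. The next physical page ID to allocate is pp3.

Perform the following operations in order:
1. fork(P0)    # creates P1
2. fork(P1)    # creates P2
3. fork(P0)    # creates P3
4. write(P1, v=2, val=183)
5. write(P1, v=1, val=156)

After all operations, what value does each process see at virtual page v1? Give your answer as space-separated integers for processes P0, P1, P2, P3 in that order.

Op 1: fork(P0) -> P1. 3 ppages; refcounts: pp0:2 pp1:2 pp2:2
Op 2: fork(P1) -> P2. 3 ppages; refcounts: pp0:3 pp1:3 pp2:3
Op 3: fork(P0) -> P3. 3 ppages; refcounts: pp0:4 pp1:4 pp2:4
Op 4: write(P1, v2, 183). refcount(pp2)=4>1 -> COPY to pp3. 4 ppages; refcounts: pp0:4 pp1:4 pp2:3 pp3:1
Op 5: write(P1, v1, 156). refcount(pp1)=4>1 -> COPY to pp4. 5 ppages; refcounts: pp0:4 pp1:3 pp2:3 pp3:1 pp4:1
P0: v1 -> pp1 = 50
P1: v1 -> pp4 = 156
P2: v1 -> pp1 = 50
P3: v1 -> pp1 = 50

Answer: 50 156 50 50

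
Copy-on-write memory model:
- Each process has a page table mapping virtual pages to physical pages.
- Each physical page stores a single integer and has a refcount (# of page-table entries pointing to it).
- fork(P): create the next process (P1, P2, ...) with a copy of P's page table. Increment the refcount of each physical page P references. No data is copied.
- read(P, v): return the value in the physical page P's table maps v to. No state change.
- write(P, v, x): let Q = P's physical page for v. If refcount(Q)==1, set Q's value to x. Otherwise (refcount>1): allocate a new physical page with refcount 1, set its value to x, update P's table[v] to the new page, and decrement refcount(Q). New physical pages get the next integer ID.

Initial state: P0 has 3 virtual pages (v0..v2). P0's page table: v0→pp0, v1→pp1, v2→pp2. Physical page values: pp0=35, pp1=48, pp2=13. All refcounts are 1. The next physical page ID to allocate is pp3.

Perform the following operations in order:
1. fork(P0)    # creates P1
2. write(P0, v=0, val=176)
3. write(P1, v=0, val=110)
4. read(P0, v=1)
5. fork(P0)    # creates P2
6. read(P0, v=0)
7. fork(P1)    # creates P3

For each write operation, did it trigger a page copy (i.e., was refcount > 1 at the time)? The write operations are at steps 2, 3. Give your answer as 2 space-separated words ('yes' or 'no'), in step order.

Op 1: fork(P0) -> P1. 3 ppages; refcounts: pp0:2 pp1:2 pp2:2
Op 2: write(P0, v0, 176). refcount(pp0)=2>1 -> COPY to pp3. 4 ppages; refcounts: pp0:1 pp1:2 pp2:2 pp3:1
Op 3: write(P1, v0, 110). refcount(pp0)=1 -> write in place. 4 ppages; refcounts: pp0:1 pp1:2 pp2:2 pp3:1
Op 4: read(P0, v1) -> 48. No state change.
Op 5: fork(P0) -> P2. 4 ppages; refcounts: pp0:1 pp1:3 pp2:3 pp3:2
Op 6: read(P0, v0) -> 176. No state change.
Op 7: fork(P1) -> P3. 4 ppages; refcounts: pp0:2 pp1:4 pp2:4 pp3:2

yes no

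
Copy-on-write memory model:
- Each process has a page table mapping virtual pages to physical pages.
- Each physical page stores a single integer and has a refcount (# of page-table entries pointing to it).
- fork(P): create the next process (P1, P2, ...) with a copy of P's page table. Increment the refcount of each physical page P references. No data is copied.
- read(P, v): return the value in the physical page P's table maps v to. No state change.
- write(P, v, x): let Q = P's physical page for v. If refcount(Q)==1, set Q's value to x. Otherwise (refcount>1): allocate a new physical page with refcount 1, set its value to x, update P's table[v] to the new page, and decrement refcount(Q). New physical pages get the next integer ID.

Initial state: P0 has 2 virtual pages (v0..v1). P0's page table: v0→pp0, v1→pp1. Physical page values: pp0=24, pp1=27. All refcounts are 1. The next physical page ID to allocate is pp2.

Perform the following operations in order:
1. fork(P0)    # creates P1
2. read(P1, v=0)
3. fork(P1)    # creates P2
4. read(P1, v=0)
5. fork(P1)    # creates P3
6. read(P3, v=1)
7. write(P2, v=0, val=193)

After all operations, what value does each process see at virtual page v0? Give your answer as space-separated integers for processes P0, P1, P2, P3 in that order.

Answer: 24 24 193 24

Derivation:
Op 1: fork(P0) -> P1. 2 ppages; refcounts: pp0:2 pp1:2
Op 2: read(P1, v0) -> 24. No state change.
Op 3: fork(P1) -> P2. 2 ppages; refcounts: pp0:3 pp1:3
Op 4: read(P1, v0) -> 24. No state change.
Op 5: fork(P1) -> P3. 2 ppages; refcounts: pp0:4 pp1:4
Op 6: read(P3, v1) -> 27. No state change.
Op 7: write(P2, v0, 193). refcount(pp0)=4>1 -> COPY to pp2. 3 ppages; refcounts: pp0:3 pp1:4 pp2:1
P0: v0 -> pp0 = 24
P1: v0 -> pp0 = 24
P2: v0 -> pp2 = 193
P3: v0 -> pp0 = 24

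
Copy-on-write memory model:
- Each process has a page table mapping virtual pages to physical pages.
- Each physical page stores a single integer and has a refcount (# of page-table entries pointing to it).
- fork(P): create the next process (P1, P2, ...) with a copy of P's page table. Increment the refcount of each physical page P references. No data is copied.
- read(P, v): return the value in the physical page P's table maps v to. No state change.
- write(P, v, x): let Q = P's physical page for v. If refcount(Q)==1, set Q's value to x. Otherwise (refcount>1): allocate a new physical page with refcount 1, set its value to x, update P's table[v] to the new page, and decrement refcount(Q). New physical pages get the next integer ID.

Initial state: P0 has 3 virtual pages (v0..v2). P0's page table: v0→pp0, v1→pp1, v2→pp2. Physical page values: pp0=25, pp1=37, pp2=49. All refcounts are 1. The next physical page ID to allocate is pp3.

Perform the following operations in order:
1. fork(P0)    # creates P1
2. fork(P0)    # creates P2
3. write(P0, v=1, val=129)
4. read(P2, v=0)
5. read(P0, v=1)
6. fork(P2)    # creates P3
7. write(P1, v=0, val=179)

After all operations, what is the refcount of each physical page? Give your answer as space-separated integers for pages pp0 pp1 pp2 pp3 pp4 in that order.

Op 1: fork(P0) -> P1. 3 ppages; refcounts: pp0:2 pp1:2 pp2:2
Op 2: fork(P0) -> P2. 3 ppages; refcounts: pp0:3 pp1:3 pp2:3
Op 3: write(P0, v1, 129). refcount(pp1)=3>1 -> COPY to pp3. 4 ppages; refcounts: pp0:3 pp1:2 pp2:3 pp3:1
Op 4: read(P2, v0) -> 25. No state change.
Op 5: read(P0, v1) -> 129. No state change.
Op 6: fork(P2) -> P3. 4 ppages; refcounts: pp0:4 pp1:3 pp2:4 pp3:1
Op 7: write(P1, v0, 179). refcount(pp0)=4>1 -> COPY to pp4. 5 ppages; refcounts: pp0:3 pp1:3 pp2:4 pp3:1 pp4:1

Answer: 3 3 4 1 1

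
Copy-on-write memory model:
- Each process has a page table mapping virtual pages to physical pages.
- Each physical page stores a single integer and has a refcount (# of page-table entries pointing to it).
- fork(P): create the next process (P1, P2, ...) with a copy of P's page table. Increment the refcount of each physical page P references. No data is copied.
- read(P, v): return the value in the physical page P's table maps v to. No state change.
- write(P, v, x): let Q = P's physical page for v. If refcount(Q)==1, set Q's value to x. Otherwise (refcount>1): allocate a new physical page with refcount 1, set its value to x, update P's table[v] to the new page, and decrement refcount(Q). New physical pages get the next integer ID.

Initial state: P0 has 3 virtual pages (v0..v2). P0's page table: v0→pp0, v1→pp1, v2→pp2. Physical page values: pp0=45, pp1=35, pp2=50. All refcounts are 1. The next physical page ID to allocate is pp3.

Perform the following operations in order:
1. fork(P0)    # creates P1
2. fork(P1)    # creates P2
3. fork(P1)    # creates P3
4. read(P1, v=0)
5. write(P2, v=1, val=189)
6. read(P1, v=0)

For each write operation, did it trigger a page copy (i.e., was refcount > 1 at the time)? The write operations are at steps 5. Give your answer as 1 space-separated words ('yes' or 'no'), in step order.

Op 1: fork(P0) -> P1. 3 ppages; refcounts: pp0:2 pp1:2 pp2:2
Op 2: fork(P1) -> P2. 3 ppages; refcounts: pp0:3 pp1:3 pp2:3
Op 3: fork(P1) -> P3. 3 ppages; refcounts: pp0:4 pp1:4 pp2:4
Op 4: read(P1, v0) -> 45. No state change.
Op 5: write(P2, v1, 189). refcount(pp1)=4>1 -> COPY to pp3. 4 ppages; refcounts: pp0:4 pp1:3 pp2:4 pp3:1
Op 6: read(P1, v0) -> 45. No state change.

yes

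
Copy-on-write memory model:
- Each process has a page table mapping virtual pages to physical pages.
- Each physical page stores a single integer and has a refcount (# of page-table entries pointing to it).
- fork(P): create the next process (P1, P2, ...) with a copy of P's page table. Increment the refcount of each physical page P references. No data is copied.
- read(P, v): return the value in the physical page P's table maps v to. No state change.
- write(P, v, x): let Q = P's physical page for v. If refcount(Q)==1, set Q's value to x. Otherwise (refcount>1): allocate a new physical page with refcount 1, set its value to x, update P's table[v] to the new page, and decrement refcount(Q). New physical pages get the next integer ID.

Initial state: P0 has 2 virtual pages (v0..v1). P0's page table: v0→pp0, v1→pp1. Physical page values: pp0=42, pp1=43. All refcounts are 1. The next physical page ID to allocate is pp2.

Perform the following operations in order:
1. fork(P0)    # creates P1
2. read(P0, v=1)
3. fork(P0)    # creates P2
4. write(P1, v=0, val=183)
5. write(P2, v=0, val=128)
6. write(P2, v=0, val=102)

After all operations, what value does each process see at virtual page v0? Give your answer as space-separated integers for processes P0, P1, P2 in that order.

Answer: 42 183 102

Derivation:
Op 1: fork(P0) -> P1. 2 ppages; refcounts: pp0:2 pp1:2
Op 2: read(P0, v1) -> 43. No state change.
Op 3: fork(P0) -> P2. 2 ppages; refcounts: pp0:3 pp1:3
Op 4: write(P1, v0, 183). refcount(pp0)=3>1 -> COPY to pp2. 3 ppages; refcounts: pp0:2 pp1:3 pp2:1
Op 5: write(P2, v0, 128). refcount(pp0)=2>1 -> COPY to pp3. 4 ppages; refcounts: pp0:1 pp1:3 pp2:1 pp3:1
Op 6: write(P2, v0, 102). refcount(pp3)=1 -> write in place. 4 ppages; refcounts: pp0:1 pp1:3 pp2:1 pp3:1
P0: v0 -> pp0 = 42
P1: v0 -> pp2 = 183
P2: v0 -> pp3 = 102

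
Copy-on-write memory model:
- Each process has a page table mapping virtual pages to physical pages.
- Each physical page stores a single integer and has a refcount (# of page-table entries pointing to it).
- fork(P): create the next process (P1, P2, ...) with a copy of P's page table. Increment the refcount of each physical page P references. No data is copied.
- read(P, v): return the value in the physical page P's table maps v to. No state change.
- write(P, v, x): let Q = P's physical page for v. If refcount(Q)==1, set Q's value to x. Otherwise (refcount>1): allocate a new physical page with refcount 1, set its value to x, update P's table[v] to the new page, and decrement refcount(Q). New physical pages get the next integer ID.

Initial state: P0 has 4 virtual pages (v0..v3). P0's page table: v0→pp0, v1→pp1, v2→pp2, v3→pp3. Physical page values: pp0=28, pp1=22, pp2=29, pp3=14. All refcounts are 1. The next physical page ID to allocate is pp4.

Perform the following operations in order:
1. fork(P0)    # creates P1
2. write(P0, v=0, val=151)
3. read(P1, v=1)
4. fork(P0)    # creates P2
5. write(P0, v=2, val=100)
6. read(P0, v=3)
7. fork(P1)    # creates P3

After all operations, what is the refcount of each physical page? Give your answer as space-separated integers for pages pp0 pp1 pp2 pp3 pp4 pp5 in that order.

Op 1: fork(P0) -> P1. 4 ppages; refcounts: pp0:2 pp1:2 pp2:2 pp3:2
Op 2: write(P0, v0, 151). refcount(pp0)=2>1 -> COPY to pp4. 5 ppages; refcounts: pp0:1 pp1:2 pp2:2 pp3:2 pp4:1
Op 3: read(P1, v1) -> 22. No state change.
Op 4: fork(P0) -> P2. 5 ppages; refcounts: pp0:1 pp1:3 pp2:3 pp3:3 pp4:2
Op 5: write(P0, v2, 100). refcount(pp2)=3>1 -> COPY to pp5. 6 ppages; refcounts: pp0:1 pp1:3 pp2:2 pp3:3 pp4:2 pp5:1
Op 6: read(P0, v3) -> 14. No state change.
Op 7: fork(P1) -> P3. 6 ppages; refcounts: pp0:2 pp1:4 pp2:3 pp3:4 pp4:2 pp5:1

Answer: 2 4 3 4 2 1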